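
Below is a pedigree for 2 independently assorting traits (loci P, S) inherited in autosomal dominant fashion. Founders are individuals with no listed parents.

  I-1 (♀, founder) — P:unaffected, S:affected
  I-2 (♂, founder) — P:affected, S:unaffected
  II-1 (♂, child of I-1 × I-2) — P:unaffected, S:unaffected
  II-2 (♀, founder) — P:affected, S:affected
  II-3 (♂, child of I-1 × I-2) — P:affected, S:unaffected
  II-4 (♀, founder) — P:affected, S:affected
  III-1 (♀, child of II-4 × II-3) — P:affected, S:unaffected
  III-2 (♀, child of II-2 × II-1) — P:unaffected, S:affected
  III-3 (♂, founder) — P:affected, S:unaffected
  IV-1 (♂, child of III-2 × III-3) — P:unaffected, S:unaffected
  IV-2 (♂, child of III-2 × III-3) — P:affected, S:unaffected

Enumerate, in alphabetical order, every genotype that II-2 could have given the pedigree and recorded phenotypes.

II-2 ∈ {Pp SS, Pp Ss}

P/I-1 un ·: pp
P/I-2 aff ·: Pp
P/II-1 un I-1×I-2: pp
P/II-2 aff ·: Pp
P/II-3 aff I-1×I-2: Pp
P/II-4 aff ·: Pp|PP
P/III-1 aff II-4×II-3: Pp|PP
P/III-2 un II-2×II-1: pp
P/III-3 aff ·: Pp
P/IV-1 un III-2×III-3: pp
P/IV-2 aff III-2×III-3: Pp
⇒ P over [I-1,I-2,II-1,II-2,II-3,II-4,III-1,III-2,III-3,IV-1,IV-2]: 4 consistent
S/I-1 aff ·: Ss
S/I-2 un ·: ss
S/II-1 un I-1×I-2: ss
S/II-2 aff ·: Ss|SS
S/II-3 un I-1×I-2: ss
S/II-4 aff ·: Ss
S/III-1 un II-4×II-3: ss
S/III-2 aff II-2×II-1: Ss
S/III-3 un ·: ss
S/IV-1 un III-2×III-3: ss
S/IV-2 un III-2×III-3: ss
⇒ S over [I-1,I-2,II-1,II-2,II-3,II-4,III-1,III-2,III-3,IV-1,IV-2]: 2 consistent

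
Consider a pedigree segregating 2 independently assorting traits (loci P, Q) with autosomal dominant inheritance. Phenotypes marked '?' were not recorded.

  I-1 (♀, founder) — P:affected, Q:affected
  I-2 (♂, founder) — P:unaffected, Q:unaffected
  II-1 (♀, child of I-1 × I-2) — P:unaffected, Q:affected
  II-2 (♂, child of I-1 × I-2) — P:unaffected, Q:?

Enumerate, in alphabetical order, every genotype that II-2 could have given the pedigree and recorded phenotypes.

II-2 ∈ {pp Qq, pp qq}

P/I-1 aff ·: Pp
P/I-2 un ·: pp
P/II-1 un I-1×I-2: pp
P/II-2 un I-1×I-2: pp
⇒ P over [I-1,I-2,II-1,II-2]: 1 consistent
Q/I-1 aff ·: Qq|QQ
Q/I-2 un ·: qq
Q/II-1 aff I-1×I-2: Qq
Q/II-2 ? I-1×I-2: qq|Qq
⇒ Q over [I-1,I-2,II-1,II-2]: 3 consistent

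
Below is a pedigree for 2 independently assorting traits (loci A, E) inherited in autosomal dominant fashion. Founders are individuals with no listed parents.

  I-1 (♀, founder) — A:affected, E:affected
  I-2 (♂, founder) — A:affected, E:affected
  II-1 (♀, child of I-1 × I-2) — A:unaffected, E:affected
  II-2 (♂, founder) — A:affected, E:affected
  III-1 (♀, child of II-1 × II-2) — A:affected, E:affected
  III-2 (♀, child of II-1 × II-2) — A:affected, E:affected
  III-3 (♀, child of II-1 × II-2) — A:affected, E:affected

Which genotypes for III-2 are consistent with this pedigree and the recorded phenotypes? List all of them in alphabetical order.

A/I-1 aff ·: Aa
A/I-2 aff ·: Aa
A/II-1 un I-1×I-2: aa
A/II-2 aff ·: Aa|AA
A/III-1 aff II-1×II-2: Aa
A/III-2 aff II-1×II-2: Aa
A/III-3 aff II-1×II-2: Aa
⇒ A over [I-1,I-2,II-1,II-2,III-1,III-2,III-3]: 2 consistent
E/I-1 aff ·: Ee|EE
E/I-2 aff ·: Ee|EE
E/II-1 aff I-1×I-2: Ee|EE
E/II-2 aff ·: Ee|EE
E/III-1 aff II-1×II-2: Ee|EE
E/III-2 aff II-1×II-2: Ee|EE
E/III-3 aff II-1×II-2: Ee|EE
⇒ E over [I-1,I-2,II-1,II-2,III-1,III-2,III-3]: 84 consistent

III-2 ∈ {Aa EE, Aa Ee}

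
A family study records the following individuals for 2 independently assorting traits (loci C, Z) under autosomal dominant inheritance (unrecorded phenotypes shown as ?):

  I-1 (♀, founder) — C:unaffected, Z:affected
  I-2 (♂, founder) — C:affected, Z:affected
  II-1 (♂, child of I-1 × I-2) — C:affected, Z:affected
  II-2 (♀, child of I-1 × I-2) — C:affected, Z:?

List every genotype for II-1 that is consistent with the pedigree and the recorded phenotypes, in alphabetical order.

C/I-1 un ·: cc
C/I-2 aff ·: Cc|CC
C/II-1 aff I-1×I-2: Cc
C/II-2 aff I-1×I-2: Cc
⇒ C over [I-1,I-2,II-1,II-2]: 2 consistent
Z/I-1 aff ·: Zz|ZZ
Z/I-2 aff ·: Zz|ZZ
Z/II-1 aff I-1×I-2: Zz|ZZ
Z/II-2 ? I-1×I-2: zz|Zz|ZZ
⇒ Z over [I-1,I-2,II-1,II-2]: 15 consistent

II-1 ∈ {Cc ZZ, Cc Zz}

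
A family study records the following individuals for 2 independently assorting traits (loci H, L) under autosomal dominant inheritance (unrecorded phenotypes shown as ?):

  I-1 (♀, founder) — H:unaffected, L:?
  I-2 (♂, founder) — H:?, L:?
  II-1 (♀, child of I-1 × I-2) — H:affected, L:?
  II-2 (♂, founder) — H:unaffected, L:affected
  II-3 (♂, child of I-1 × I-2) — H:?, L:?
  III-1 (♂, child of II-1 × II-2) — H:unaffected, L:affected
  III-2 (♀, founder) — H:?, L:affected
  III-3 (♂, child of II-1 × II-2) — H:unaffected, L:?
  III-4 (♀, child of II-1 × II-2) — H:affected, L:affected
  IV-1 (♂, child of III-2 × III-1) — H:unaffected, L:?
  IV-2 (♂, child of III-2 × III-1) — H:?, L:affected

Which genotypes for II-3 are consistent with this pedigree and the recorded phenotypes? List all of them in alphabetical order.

II-3 ∈ {Hh LL, Hh Ll, Hh ll, hh LL, hh Ll, hh ll}

H/I-1 un ·: hh
H/I-2 ? ·: Hh|HH
H/II-1 aff I-1×I-2: Hh
H/II-2 un ·: hh
H/II-3 ? I-1×I-2: hh|Hh
H/III-1 un II-1×II-2: hh
H/III-2 ? ·: hh|Hh
H/III-3 un II-1×II-2: hh
H/III-4 aff II-1×II-2: Hh
H/IV-1 un III-2×III-1: hh
H/IV-2 ? III-2×III-1: hh|Hh
⇒ H over [I-1,I-2,II-1,II-2,II-3,III-1,III-2,III-3,III-4,IV-1,IV-2]: 9 consistent
L/I-1 ? ·: ll|Ll|LL
L/I-2 ? ·: ll|Ll|LL
L/II-1 ? I-1×I-2: ll|Ll|LL
L/II-2 aff ·: Ll|LL
L/II-3 ? I-1×I-2: ll|Ll|LL
L/III-1 aff II-1×II-2: Ll|LL
L/III-2 aff ·: Ll|LL
L/III-3 ? II-1×II-2: ll|Ll|LL
L/III-4 aff II-1×II-2: Ll|LL
L/IV-1 ? III-2×III-1: ll|Ll|LL
L/IV-2 aff III-2×III-1: Ll|LL
⇒ L over [I-1,I-2,II-1,II-2,II-3,III-1,III-2,III-3,III-4,IV-1,IV-2]: 2710 consistent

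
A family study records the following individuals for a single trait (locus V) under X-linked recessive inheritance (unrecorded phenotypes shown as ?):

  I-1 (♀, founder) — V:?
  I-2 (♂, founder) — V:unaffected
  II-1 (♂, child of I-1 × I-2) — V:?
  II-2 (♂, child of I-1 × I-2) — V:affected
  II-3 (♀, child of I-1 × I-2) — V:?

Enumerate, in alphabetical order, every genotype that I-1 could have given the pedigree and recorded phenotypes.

I-1 ∈ {X^VX^v, X^vX^v}

V/I-1 ? ·: X^VX^v|X^vX^v
V/I-2 un ·: X^VY
V/II-1 ? I-1×I-2: X^VY|X^vY
V/II-2 aff I-1×I-2: X^vY
V/II-3 ? I-1×I-2: X^VX^V|X^VX^v
⇒ V over [I-1,I-2,II-1,II-2,II-3]: 5 consistent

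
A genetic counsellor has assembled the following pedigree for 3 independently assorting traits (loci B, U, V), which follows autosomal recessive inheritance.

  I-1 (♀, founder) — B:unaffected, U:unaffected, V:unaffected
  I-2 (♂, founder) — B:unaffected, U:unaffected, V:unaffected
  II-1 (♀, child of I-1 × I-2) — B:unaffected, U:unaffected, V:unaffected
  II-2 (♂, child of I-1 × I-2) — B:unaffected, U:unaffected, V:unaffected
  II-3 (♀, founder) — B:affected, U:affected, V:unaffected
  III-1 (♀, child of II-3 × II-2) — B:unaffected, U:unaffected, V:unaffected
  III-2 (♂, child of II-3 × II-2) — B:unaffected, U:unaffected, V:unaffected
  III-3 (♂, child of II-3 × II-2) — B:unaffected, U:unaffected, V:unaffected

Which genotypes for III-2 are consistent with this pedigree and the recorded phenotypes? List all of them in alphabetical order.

B/I-1 un ·: BB|Bb
B/I-2 un ·: BB|Bb
B/II-1 un I-1×I-2: BB|Bb
B/II-2 un I-1×I-2: BB|Bb
B/II-3 aff ·: bb
B/III-1 un II-3×II-2: Bb
B/III-2 un II-3×II-2: Bb
B/III-3 un II-3×II-2: Bb
⇒ B over [I-1,I-2,II-1,II-2,II-3,III-1,III-2,III-3]: 13 consistent
U/I-1 un ·: UU|Uu
U/I-2 un ·: UU|Uu
U/II-1 un I-1×I-2: UU|Uu
U/II-2 un I-1×I-2: UU|Uu
U/II-3 aff ·: uu
U/III-1 un II-3×II-2: Uu
U/III-2 un II-3×II-2: Uu
U/III-3 un II-3×II-2: Uu
⇒ U over [I-1,I-2,II-1,II-2,II-3,III-1,III-2,III-3]: 13 consistent
V/I-1 un ·: VV|Vv
V/I-2 un ·: VV|Vv
V/II-1 un I-1×I-2: VV|Vv
V/II-2 un I-1×I-2: VV|Vv
V/II-3 un ·: VV|Vv
V/III-1 un II-3×II-2: VV|Vv
V/III-2 un II-3×II-2: VV|Vv
V/III-3 un II-3×II-2: VV|Vv
⇒ V over [I-1,I-2,II-1,II-2,II-3,III-1,III-2,III-3]: 159 consistent

III-2 ∈ {Bb Uu VV, Bb Uu Vv}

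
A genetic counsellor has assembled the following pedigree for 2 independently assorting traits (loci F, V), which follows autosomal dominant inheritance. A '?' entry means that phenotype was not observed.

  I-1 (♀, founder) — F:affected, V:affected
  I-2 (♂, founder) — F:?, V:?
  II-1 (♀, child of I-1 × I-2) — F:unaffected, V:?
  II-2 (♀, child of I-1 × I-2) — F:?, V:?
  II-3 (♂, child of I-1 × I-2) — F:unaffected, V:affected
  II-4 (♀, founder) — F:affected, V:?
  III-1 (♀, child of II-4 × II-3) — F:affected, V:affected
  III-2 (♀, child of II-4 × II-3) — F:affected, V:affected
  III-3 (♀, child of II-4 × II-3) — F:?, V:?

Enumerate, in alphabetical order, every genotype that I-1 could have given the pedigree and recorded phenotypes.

F/I-1 aff ·: Ff
F/I-2 ? ·: ff|Ff
F/II-1 un I-1×I-2: ff
F/II-2 ? I-1×I-2: ff|Ff|FF
F/II-3 un I-1×I-2: ff
F/II-4 aff ·: Ff|FF
F/III-1 aff II-4×II-3: Ff
F/III-2 aff II-4×II-3: Ff
F/III-3 ? II-4×II-3: ff|Ff
⇒ F over [I-1,I-2,II-1,II-2,II-3,II-4,III-1,III-2,III-3]: 15 consistent
V/I-1 aff ·: Vv|VV
V/I-2 ? ·: vv|Vv|VV
V/II-1 ? I-1×I-2: vv|Vv|VV
V/II-2 ? I-1×I-2: vv|Vv|VV
V/II-3 aff I-1×I-2: Vv|VV
V/II-4 ? ·: vv|Vv|VV
V/III-1 aff II-4×II-3: Vv|VV
V/III-2 aff II-4×II-3: Vv|VV
V/III-3 ? II-4×II-3: vv|Vv|VV
⇒ V over [I-1,I-2,II-1,II-2,II-3,II-4,III-1,III-2,III-3]: 664 consistent

I-1 ∈ {Ff VV, Ff Vv}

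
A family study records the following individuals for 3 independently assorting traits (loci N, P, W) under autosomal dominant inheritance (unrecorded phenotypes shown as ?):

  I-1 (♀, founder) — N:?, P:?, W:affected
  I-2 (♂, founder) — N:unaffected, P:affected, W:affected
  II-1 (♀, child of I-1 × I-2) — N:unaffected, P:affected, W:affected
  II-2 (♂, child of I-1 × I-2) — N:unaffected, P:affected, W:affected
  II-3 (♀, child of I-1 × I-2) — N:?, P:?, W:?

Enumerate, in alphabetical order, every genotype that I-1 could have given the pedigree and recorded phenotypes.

N/I-1 ? ·: nn|Nn
N/I-2 un ·: nn
N/II-1 un I-1×I-2: nn
N/II-2 un I-1×I-2: nn
N/II-3 ? I-1×I-2: nn|Nn
⇒ N over [I-1,I-2,II-1,II-2,II-3]: 3 consistent
P/I-1 ? ·: pp|Pp|PP
P/I-2 aff ·: Pp|PP
P/II-1 aff I-1×I-2: Pp|PP
P/II-2 aff I-1×I-2: Pp|PP
P/II-3 ? I-1×I-2: pp|Pp|PP
⇒ P over [I-1,I-2,II-1,II-2,II-3]: 32 consistent
W/I-1 aff ·: Ww|WW
W/I-2 aff ·: Ww|WW
W/II-1 aff I-1×I-2: Ww|WW
W/II-2 aff I-1×I-2: Ww|WW
W/II-3 ? I-1×I-2: ww|Ww|WW
⇒ W over [I-1,I-2,II-1,II-2,II-3]: 29 consistent

I-1 ∈ {Nn PP WW, Nn PP Ww, Nn Pp WW, Nn Pp Ww, Nn pp WW, Nn pp Ww, nn PP WW, nn PP Ww, nn Pp WW, nn Pp Ww, nn pp WW, nn pp Ww}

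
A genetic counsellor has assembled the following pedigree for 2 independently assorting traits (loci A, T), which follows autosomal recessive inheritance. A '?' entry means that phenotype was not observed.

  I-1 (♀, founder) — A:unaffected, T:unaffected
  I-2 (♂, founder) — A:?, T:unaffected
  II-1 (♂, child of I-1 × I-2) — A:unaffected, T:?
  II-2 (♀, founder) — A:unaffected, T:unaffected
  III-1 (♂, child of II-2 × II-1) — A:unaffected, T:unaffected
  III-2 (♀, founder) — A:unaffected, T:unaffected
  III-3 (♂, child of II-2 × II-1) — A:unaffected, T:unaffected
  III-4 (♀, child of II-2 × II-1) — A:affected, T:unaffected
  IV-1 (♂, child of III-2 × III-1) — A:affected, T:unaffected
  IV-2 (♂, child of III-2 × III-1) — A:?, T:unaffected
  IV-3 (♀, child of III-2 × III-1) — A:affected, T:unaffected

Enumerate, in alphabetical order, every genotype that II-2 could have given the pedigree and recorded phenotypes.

A/I-1 un ·: AA|Aa
A/I-2 ? ·: AA|Aa|aa
A/II-1 un I-1×I-2: Aa
A/II-2 un ·: Aa
A/III-1 un II-2×II-1: Aa
A/III-2 un ·: Aa
A/III-3 un II-2×II-1: AA|Aa
A/III-4 aff II-2×II-1: aa
A/IV-1 aff III-2×III-1: aa
A/IV-2 ? III-2×III-1: AA|Aa|aa
A/IV-3 aff III-2×III-1: aa
⇒ A over [I-1,I-2,II-1,II-2,III-1,III-2,III-3,III-4,IV-1,IV-2,IV-3]: 30 consistent
T/I-1 un ·: TT|Tt
T/I-2 un ·: TT|Tt
T/II-1 ? I-1×I-2: TT|Tt|tt
T/II-2 un ·: TT|Tt
T/III-1 un II-2×II-1: TT|Tt
T/III-2 un ·: TT|Tt
T/III-3 un II-2×II-1: TT|Tt
T/III-4 un II-2×II-1: TT|Tt
T/IV-1 un III-2×III-1: TT|Tt
T/IV-2 un III-2×III-1: TT|Tt
T/IV-3 un III-2×III-1: TT|Tt
⇒ T over [I-1,I-2,II-1,II-2,III-1,III-2,III-3,III-4,IV-1,IV-2,IV-3]: 1068 consistent

II-2 ∈ {Aa TT, Aa Tt}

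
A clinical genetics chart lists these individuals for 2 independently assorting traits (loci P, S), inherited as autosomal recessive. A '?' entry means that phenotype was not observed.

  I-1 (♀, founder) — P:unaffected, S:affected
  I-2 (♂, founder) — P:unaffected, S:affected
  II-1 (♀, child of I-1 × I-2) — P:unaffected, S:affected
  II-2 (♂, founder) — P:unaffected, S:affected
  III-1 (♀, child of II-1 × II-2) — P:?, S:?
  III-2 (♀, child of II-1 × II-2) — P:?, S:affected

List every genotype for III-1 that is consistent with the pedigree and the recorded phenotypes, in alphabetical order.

P/I-1 un ·: PP|Pp
P/I-2 un ·: PP|Pp
P/II-1 un I-1×I-2: PP|Pp
P/II-2 un ·: PP|Pp
P/III-1 ? II-1×II-2: PP|Pp|pp
P/III-2 ? II-1×II-2: PP|Pp|pp
⇒ P over [I-1,I-2,II-1,II-2,III-1,III-2]: 59 consistent
S/I-1 aff ·: ss
S/I-2 aff ·: ss
S/II-1 aff I-1×I-2: ss
S/II-2 aff ·: ss
S/III-1 ? II-1×II-2: ss
S/III-2 aff II-1×II-2: ss
⇒ S over [I-1,I-2,II-1,II-2,III-1,III-2]: 1 consistent

III-1 ∈ {PP ss, Pp ss, pp ss}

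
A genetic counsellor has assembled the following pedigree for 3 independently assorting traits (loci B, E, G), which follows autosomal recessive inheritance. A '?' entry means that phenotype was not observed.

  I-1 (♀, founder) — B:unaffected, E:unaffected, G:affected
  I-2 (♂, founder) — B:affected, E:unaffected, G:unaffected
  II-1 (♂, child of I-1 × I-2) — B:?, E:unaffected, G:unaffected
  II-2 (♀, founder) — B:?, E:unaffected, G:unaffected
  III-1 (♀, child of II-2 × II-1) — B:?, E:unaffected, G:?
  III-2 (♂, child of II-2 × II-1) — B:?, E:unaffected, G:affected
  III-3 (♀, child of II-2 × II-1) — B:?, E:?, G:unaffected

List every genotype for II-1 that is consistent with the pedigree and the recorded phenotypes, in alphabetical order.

II-1 ∈ {Bb EE Gg, Bb Ee Gg, bb EE Gg, bb Ee Gg}

B/I-1 un ·: BB|Bb
B/I-2 aff ·: bb
B/II-1 ? I-1×I-2: Bb|bb
B/II-2 ? ·: BB|Bb|bb
B/III-1 ? II-2×II-1: BB|Bb|bb
B/III-2 ? II-2×II-1: BB|Bb|bb
B/III-3 ? II-2×II-1: BB|Bb|bb
⇒ B over [I-1,I-2,II-1,II-2,III-1,III-2,III-3]: 96 consistent
E/I-1 un ·: EE|Ee
E/I-2 un ·: EE|Ee
E/II-1 un I-1×I-2: EE|Ee
E/II-2 un ·: EE|Ee
E/III-1 un II-2×II-1: EE|Ee
E/III-2 un II-2×II-1: EE|Ee
E/III-3 ? II-2×II-1: EE|Ee|ee
⇒ E over [I-1,I-2,II-1,II-2,III-1,III-2,III-3]: 96 consistent
G/I-1 aff ·: gg
G/I-2 un ·: GG|Gg
G/II-1 un I-1×I-2: Gg
G/II-2 un ·: Gg
G/III-1 ? II-2×II-1: GG|Gg|gg
G/III-2 aff II-2×II-1: gg
G/III-3 un II-2×II-1: GG|Gg
⇒ G over [I-1,I-2,II-1,II-2,III-1,III-2,III-3]: 12 consistent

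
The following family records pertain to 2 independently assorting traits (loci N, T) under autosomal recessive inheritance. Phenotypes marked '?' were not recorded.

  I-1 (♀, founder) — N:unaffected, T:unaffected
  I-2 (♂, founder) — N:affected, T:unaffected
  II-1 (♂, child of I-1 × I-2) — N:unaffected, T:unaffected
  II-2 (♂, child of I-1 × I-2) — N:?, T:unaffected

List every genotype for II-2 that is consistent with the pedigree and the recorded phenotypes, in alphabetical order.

II-2 ∈ {Nn TT, Nn Tt, nn TT, nn Tt}

N/I-1 un ·: NN|Nn
N/I-2 aff ·: nn
N/II-1 un I-1×I-2: Nn
N/II-2 ? I-1×I-2: Nn|nn
⇒ N over [I-1,I-2,II-1,II-2]: 3 consistent
T/I-1 un ·: TT|Tt
T/I-2 un ·: TT|Tt
T/II-1 un I-1×I-2: TT|Tt
T/II-2 un I-1×I-2: TT|Tt
⇒ T over [I-1,I-2,II-1,II-2]: 13 consistent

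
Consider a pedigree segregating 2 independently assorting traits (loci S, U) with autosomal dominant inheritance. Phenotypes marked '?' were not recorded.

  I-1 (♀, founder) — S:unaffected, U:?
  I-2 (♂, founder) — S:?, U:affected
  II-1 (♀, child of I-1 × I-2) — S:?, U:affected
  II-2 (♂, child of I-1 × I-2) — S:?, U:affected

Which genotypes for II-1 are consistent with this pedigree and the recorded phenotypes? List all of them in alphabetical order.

II-1 ∈ {Ss UU, Ss Uu, ss UU, ss Uu}

S/I-1 un ·: ss
S/I-2 ? ·: ss|Ss|SS
S/II-1 ? I-1×I-2: ss|Ss
S/II-2 ? I-1×I-2: ss|Ss
⇒ S over [I-1,I-2,II-1,II-2]: 6 consistent
U/I-1 ? ·: uu|Uu|UU
U/I-2 aff ·: Uu|UU
U/II-1 aff I-1×I-2: Uu|UU
U/II-2 aff I-1×I-2: Uu|UU
⇒ U over [I-1,I-2,II-1,II-2]: 15 consistent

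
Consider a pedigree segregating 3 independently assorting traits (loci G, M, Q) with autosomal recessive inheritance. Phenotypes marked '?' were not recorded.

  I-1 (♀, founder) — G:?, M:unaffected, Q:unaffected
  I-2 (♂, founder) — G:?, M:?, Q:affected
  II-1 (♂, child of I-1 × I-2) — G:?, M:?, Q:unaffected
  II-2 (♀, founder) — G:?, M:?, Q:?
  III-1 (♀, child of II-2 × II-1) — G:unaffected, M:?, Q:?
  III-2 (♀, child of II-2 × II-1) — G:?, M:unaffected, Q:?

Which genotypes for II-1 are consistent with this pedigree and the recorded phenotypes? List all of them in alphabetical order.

G/I-1 ? ·: GG|Gg|gg
G/I-2 ? ·: GG|Gg|gg
G/II-1 ? I-1×I-2: GG|Gg|gg
G/II-2 ? ·: GG|Gg|gg
G/III-1 un II-2×II-1: GG|Gg
G/III-2 ? II-2×II-1: GG|Gg|gg
⇒ G over [I-1,I-2,II-1,II-2,III-1,III-2]: 120 consistent
M/I-1 un ·: MM|Mm
M/I-2 ? ·: MM|Mm|mm
M/II-1 ? I-1×I-2: MM|Mm|mm
M/II-2 ? ·: MM|Mm|mm
M/III-1 ? II-2×II-1: MM|Mm|mm
M/III-2 un II-2×II-1: MM|Mm
⇒ M over [I-1,I-2,II-1,II-2,III-1,III-2]: 90 consistent
Q/I-1 un ·: QQ|Qq
Q/I-2 aff ·: qq
Q/II-1 un I-1×I-2: Qq
Q/II-2 ? ·: QQ|Qq|qq
Q/III-1 ? II-2×II-1: QQ|Qq|qq
Q/III-2 ? II-2×II-1: QQ|Qq|qq
⇒ Q over [I-1,I-2,II-1,II-2,III-1,III-2]: 34 consistent

II-1 ∈ {GG MM Qq, GG Mm Qq, GG mm Qq, Gg MM Qq, Gg Mm Qq, Gg mm Qq, gg MM Qq, gg Mm Qq, gg mm Qq}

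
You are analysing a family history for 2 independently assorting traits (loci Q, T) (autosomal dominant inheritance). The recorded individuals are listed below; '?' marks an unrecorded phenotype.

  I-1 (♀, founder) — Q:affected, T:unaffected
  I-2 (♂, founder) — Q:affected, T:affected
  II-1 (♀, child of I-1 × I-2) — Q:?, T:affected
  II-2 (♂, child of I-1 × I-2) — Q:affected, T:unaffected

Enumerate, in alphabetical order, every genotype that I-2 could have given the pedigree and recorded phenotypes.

I-2 ∈ {QQ Tt, Qq Tt}

Q/I-1 aff ·: Qq|QQ
Q/I-2 aff ·: Qq|QQ
Q/II-1 ? I-1×I-2: qq|Qq|QQ
Q/II-2 aff I-1×I-2: Qq|QQ
⇒ Q over [I-1,I-2,II-1,II-2]: 15 consistent
T/I-1 un ·: tt
T/I-2 aff ·: Tt
T/II-1 aff I-1×I-2: Tt
T/II-2 un I-1×I-2: tt
⇒ T over [I-1,I-2,II-1,II-2]: 1 consistent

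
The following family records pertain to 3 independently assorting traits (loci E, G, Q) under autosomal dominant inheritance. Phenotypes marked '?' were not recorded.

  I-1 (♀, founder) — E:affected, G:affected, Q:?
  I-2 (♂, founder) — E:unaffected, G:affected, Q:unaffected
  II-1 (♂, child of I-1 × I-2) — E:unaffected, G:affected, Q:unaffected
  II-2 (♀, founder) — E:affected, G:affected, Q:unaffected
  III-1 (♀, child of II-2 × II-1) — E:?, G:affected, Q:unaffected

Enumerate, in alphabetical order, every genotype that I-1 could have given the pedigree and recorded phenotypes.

I-1 ∈ {Ee GG Qq, Ee GG qq, Ee Gg Qq, Ee Gg qq}

E/I-1 aff ·: Ee
E/I-2 un ·: ee
E/II-1 un I-1×I-2: ee
E/II-2 aff ·: Ee|EE
E/III-1 ? II-2×II-1: ee|Ee
⇒ E over [I-1,I-2,II-1,II-2,III-1]: 3 consistent
G/I-1 aff ·: Gg|GG
G/I-2 aff ·: Gg|GG
G/II-1 aff I-1×I-2: Gg|GG
G/II-2 aff ·: Gg|GG
G/III-1 aff II-2×II-1: Gg|GG
⇒ G over [I-1,I-2,II-1,II-2,III-1]: 24 consistent
Q/I-1 ? ·: qq|Qq
Q/I-2 un ·: qq
Q/II-1 un I-1×I-2: qq
Q/II-2 un ·: qq
Q/III-1 un II-2×II-1: qq
⇒ Q over [I-1,I-2,II-1,II-2,III-1]: 2 consistent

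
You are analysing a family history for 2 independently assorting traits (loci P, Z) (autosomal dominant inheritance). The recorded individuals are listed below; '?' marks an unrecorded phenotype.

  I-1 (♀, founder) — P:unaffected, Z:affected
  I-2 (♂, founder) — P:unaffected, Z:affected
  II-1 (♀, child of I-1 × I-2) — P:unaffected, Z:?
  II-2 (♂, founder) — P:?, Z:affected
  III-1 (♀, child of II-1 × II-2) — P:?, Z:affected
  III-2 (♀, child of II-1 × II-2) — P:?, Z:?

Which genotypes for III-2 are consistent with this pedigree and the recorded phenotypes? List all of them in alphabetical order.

III-2 ∈ {Pp ZZ, Pp Zz, Pp zz, pp ZZ, pp Zz, pp zz}

P/I-1 un ·: pp
P/I-2 un ·: pp
P/II-1 un I-1×I-2: pp
P/II-2 ? ·: pp|Pp|PP
P/III-1 ? II-1×II-2: pp|Pp
P/III-2 ? II-1×II-2: pp|Pp
⇒ P over [I-1,I-2,II-1,II-2,III-1,III-2]: 6 consistent
Z/I-1 aff ·: Zz|ZZ
Z/I-2 aff ·: Zz|ZZ
Z/II-1 ? I-1×I-2: zz|Zz|ZZ
Z/II-2 aff ·: Zz|ZZ
Z/III-1 aff II-1×II-2: Zz|ZZ
Z/III-2 ? II-1×II-2: zz|Zz|ZZ
⇒ Z over [I-1,I-2,II-1,II-2,III-1,III-2]: 53 consistent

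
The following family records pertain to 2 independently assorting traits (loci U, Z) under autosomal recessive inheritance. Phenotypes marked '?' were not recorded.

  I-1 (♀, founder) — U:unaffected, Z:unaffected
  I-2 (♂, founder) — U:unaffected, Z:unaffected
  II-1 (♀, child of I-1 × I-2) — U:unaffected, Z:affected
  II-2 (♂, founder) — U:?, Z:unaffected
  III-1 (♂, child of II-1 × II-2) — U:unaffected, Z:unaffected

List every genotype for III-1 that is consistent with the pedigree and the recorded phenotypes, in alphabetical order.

III-1 ∈ {UU Zz, Uu Zz}

U/I-1 un ·: UU|Uu
U/I-2 un ·: UU|Uu
U/II-1 un I-1×I-2: UU|Uu
U/II-2 ? ·: UU|Uu|uu
U/III-1 un II-1×II-2: UU|Uu
⇒ U over [I-1,I-2,II-1,II-2,III-1]: 31 consistent
Z/I-1 un ·: Zz
Z/I-2 un ·: Zz
Z/II-1 aff I-1×I-2: zz
Z/II-2 un ·: ZZ|Zz
Z/III-1 un II-1×II-2: Zz
⇒ Z over [I-1,I-2,II-1,II-2,III-1]: 2 consistent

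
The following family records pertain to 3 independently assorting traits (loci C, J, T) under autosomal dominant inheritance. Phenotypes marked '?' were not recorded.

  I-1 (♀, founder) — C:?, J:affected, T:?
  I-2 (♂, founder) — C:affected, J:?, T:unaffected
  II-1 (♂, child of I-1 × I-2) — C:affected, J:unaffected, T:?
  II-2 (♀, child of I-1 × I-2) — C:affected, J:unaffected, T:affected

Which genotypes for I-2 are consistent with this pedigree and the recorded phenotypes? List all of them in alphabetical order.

I-2 ∈ {CC Jj tt, CC jj tt, Cc Jj tt, Cc jj tt}

C/I-1 ? ·: cc|Cc|CC
C/I-2 aff ·: Cc|CC
C/II-1 aff I-1×I-2: Cc|CC
C/II-2 aff I-1×I-2: Cc|CC
⇒ C over [I-1,I-2,II-1,II-2]: 15 consistent
J/I-1 aff ·: Jj
J/I-2 ? ·: jj|Jj
J/II-1 un I-1×I-2: jj
J/II-2 un I-1×I-2: jj
⇒ J over [I-1,I-2,II-1,II-2]: 2 consistent
T/I-1 ? ·: Tt|TT
T/I-2 un ·: tt
T/II-1 ? I-1×I-2: tt|Tt
T/II-2 aff I-1×I-2: Tt
⇒ T over [I-1,I-2,II-1,II-2]: 3 consistent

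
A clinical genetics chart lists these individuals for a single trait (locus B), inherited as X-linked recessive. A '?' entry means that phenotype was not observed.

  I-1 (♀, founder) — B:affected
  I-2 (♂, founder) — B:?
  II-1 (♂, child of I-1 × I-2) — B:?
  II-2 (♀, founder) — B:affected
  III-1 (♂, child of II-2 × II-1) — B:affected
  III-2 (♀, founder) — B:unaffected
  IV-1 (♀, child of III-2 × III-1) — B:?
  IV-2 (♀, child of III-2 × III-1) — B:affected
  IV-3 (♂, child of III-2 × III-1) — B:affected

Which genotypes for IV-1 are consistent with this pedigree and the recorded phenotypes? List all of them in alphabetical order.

IV-1 ∈ {X^BX^b, X^bX^b}

B/I-1 aff ·: X^bX^b
B/I-2 ? ·: X^BY|X^bY
B/II-1 ? I-1×I-2: X^bY
B/II-2 aff ·: X^bX^b
B/III-1 aff II-2×II-1: X^bY
B/III-2 un ·: X^BX^b
B/IV-1 ? III-2×III-1: X^BX^b|X^bX^b
B/IV-2 aff III-2×III-1: X^bX^b
B/IV-3 aff III-2×III-1: X^bY
⇒ B over [I-1,I-2,II-1,II-2,III-1,III-2,IV-1,IV-2,IV-3]: 4 consistent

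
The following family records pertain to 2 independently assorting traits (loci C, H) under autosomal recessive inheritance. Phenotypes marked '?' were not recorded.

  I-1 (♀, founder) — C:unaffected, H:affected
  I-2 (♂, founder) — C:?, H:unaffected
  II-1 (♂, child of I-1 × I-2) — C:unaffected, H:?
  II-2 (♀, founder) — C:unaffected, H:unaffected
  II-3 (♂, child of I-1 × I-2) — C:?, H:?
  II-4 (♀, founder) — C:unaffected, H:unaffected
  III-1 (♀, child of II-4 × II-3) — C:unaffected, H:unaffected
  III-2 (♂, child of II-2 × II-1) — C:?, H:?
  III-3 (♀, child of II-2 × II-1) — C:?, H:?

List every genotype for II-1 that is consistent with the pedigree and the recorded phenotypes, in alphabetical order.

II-1 ∈ {CC Hh, CC hh, Cc Hh, Cc hh}

C/I-1 un ·: CC|Cc
C/I-2 ? ·: CC|Cc|cc
C/II-1 un I-1×I-2: CC|Cc
C/II-2 un ·: CC|Cc
C/II-3 ? I-1×I-2: CC|Cc|cc
C/II-4 un ·: CC|Cc
C/III-1 un II-4×II-3: CC|Cc
C/III-2 ? II-2×II-1: CC|Cc|cc
C/III-3 ? II-2×II-1: CC|Cc|cc
⇒ C over [I-1,I-2,II-1,II-2,II-3,II-4,III-1,III-2,III-3]: 559 consistent
H/I-1 aff ·: hh
H/I-2 un ·: HH|Hh
H/II-1 ? I-1×I-2: Hh|hh
H/II-2 un ·: HH|Hh
H/II-3 ? I-1×I-2: Hh|hh
H/II-4 un ·: HH|Hh
H/III-1 un II-4×II-3: HH|Hh
H/III-2 ? II-2×II-1: HH|Hh|hh
H/III-3 ? II-2×II-1: HH|Hh|hh
⇒ H over [I-1,I-2,II-1,II-2,II-3,II-4,III-1,III-2,III-3]: 160 consistent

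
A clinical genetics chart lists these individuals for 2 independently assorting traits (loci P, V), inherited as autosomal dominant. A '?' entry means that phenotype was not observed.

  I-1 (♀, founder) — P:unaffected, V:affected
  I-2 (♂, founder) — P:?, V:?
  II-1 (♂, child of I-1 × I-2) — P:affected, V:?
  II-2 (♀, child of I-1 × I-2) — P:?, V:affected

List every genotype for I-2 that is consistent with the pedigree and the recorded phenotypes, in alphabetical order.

P/I-1 un ·: pp
P/I-2 ? ·: Pp|PP
P/II-1 aff I-1×I-2: Pp
P/II-2 ? I-1×I-2: pp|Pp
⇒ P over [I-1,I-2,II-1,II-2]: 3 consistent
V/I-1 aff ·: Vv|VV
V/I-2 ? ·: vv|Vv|VV
V/II-1 ? I-1×I-2: vv|Vv|VV
V/II-2 aff I-1×I-2: Vv|VV
⇒ V over [I-1,I-2,II-1,II-2]: 18 consistent

I-2 ∈ {PP VV, PP Vv, PP vv, Pp VV, Pp Vv, Pp vv}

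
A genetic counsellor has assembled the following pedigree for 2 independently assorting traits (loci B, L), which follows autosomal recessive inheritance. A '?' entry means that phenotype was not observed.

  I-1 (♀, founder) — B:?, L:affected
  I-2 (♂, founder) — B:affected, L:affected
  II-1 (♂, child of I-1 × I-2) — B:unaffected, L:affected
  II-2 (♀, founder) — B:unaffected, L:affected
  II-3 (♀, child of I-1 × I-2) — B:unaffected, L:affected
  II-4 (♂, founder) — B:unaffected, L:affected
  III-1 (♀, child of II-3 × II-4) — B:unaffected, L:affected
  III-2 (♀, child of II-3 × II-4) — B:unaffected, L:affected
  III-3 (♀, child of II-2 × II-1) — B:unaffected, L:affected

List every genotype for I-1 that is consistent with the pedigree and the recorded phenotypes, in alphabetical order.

I-1 ∈ {BB ll, Bb ll}

B/I-1 ? ·: BB|Bb
B/I-2 aff ·: bb
B/II-1 un I-1×I-2: Bb
B/II-2 un ·: BB|Bb
B/II-3 un I-1×I-2: Bb
B/II-4 un ·: BB|Bb
B/III-1 un II-3×II-4: BB|Bb
B/III-2 un II-3×II-4: BB|Bb
B/III-3 un II-2×II-1: BB|Bb
⇒ B over [I-1,I-2,II-1,II-2,II-3,II-4,III-1,III-2,III-3]: 64 consistent
L/I-1 aff ·: ll
L/I-2 aff ·: ll
L/II-1 aff I-1×I-2: ll
L/II-2 aff ·: ll
L/II-3 aff I-1×I-2: ll
L/II-4 aff ·: ll
L/III-1 aff II-3×II-4: ll
L/III-2 aff II-3×II-4: ll
L/III-3 aff II-2×II-1: ll
⇒ L over [I-1,I-2,II-1,II-2,II-3,II-4,III-1,III-2,III-3]: 1 consistent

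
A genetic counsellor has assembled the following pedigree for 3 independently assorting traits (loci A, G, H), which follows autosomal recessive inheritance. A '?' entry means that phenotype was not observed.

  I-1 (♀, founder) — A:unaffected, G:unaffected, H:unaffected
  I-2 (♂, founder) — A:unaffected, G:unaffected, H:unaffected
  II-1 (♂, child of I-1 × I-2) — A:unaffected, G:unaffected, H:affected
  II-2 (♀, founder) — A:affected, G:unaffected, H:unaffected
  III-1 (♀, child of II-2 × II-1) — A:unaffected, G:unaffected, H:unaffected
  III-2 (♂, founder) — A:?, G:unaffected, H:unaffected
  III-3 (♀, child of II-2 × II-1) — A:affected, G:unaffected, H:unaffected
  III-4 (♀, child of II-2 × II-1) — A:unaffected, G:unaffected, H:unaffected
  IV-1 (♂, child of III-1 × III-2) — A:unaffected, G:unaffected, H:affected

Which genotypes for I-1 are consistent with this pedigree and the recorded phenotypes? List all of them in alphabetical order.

A/I-1 un ·: AA|Aa
A/I-2 un ·: AA|Aa
A/II-1 un I-1×I-2: Aa
A/II-2 aff ·: aa
A/III-1 un II-2×II-1: Aa
A/III-2 ? ·: AA|Aa|aa
A/III-3 aff II-2×II-1: aa
A/III-4 un II-2×II-1: Aa
A/IV-1 un III-1×III-2: AA|Aa
⇒ A over [I-1,I-2,II-1,II-2,III-1,III-2,III-3,III-4,IV-1]: 15 consistent
G/I-1 un ·: GG|Gg
G/I-2 un ·: GG|Gg
G/II-1 un I-1×I-2: GG|Gg
G/II-2 un ·: GG|Gg
G/III-1 un II-2×II-1: GG|Gg
G/III-2 un ·: GG|Gg
G/III-3 un II-2×II-1: GG|Gg
G/III-4 un II-2×II-1: GG|Gg
G/IV-1 un III-1×III-2: GG|Gg
⇒ G over [I-1,I-2,II-1,II-2,III-1,III-2,III-3,III-4,IV-1]: 292 consistent
H/I-1 un ·: Hh
H/I-2 un ·: Hh
H/II-1 aff I-1×I-2: hh
H/II-2 un ·: HH|Hh
H/III-1 un II-2×II-1: Hh
H/III-2 un ·: Hh
H/III-3 un II-2×II-1: Hh
H/III-4 un II-2×II-1: Hh
H/IV-1 aff III-1×III-2: hh
⇒ H over [I-1,I-2,II-1,II-2,III-1,III-2,III-3,III-4,IV-1]: 2 consistent

I-1 ∈ {AA GG Hh, AA Gg Hh, Aa GG Hh, Aa Gg Hh}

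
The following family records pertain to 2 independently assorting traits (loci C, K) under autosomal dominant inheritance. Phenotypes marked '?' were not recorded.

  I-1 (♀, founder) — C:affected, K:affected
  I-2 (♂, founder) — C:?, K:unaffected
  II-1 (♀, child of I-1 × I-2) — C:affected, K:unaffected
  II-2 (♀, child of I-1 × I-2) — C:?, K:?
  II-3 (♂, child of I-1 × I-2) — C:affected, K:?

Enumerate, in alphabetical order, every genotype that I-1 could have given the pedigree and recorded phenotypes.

C/I-1 aff ·: Cc|CC
C/I-2 ? ·: cc|Cc|CC
C/II-1 aff I-1×I-2: Cc|CC
C/II-2 ? I-1×I-2: cc|Cc|CC
C/II-3 aff I-1×I-2: Cc|CC
⇒ C over [I-1,I-2,II-1,II-2,II-3]: 32 consistent
K/I-1 aff ·: Kk
K/I-2 un ·: kk
K/II-1 un I-1×I-2: kk
K/II-2 ? I-1×I-2: kk|Kk
K/II-3 ? I-1×I-2: kk|Kk
⇒ K over [I-1,I-2,II-1,II-2,II-3]: 4 consistent

I-1 ∈ {CC Kk, Cc Kk}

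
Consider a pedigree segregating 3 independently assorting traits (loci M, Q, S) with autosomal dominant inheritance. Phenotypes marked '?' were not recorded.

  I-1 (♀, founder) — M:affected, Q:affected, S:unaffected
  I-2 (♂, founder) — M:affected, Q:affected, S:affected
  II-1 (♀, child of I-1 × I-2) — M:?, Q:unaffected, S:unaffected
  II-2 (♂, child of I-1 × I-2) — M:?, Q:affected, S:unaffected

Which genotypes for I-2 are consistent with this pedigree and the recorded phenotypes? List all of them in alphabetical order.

M/I-1 aff ·: Mm|MM
M/I-2 aff ·: Mm|MM
M/II-1 ? I-1×I-2: mm|Mm|MM
M/II-2 ? I-1×I-2: mm|Mm|MM
⇒ M over [I-1,I-2,II-1,II-2]: 18 consistent
Q/I-1 aff ·: Qq
Q/I-2 aff ·: Qq
Q/II-1 un I-1×I-2: qq
Q/II-2 aff I-1×I-2: Qq|QQ
⇒ Q over [I-1,I-2,II-1,II-2]: 2 consistent
S/I-1 un ·: ss
S/I-2 aff ·: Ss
S/II-1 un I-1×I-2: ss
S/II-2 un I-1×I-2: ss
⇒ S over [I-1,I-2,II-1,II-2]: 1 consistent

I-2 ∈ {MM Qq Ss, Mm Qq Ss}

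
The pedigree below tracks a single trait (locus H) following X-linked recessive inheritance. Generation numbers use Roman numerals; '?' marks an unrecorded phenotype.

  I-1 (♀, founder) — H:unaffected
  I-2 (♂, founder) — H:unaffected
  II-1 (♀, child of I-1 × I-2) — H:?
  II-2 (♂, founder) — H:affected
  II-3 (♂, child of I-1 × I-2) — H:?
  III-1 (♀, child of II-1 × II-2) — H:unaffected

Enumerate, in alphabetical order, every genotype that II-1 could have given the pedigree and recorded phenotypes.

II-1 ∈ {X^HX^H, X^HX^h}

H/I-1 un ·: X^HX^H|X^HX^h
H/I-2 un ·: X^HY
H/II-1 ? I-1×I-2: X^HX^H|X^HX^h
H/II-2 aff ·: X^hY
H/II-3 ? I-1×I-2: X^HY|X^hY
H/III-1 un II-1×II-2: X^HX^h
⇒ H over [I-1,I-2,II-1,II-2,II-3,III-1]: 5 consistent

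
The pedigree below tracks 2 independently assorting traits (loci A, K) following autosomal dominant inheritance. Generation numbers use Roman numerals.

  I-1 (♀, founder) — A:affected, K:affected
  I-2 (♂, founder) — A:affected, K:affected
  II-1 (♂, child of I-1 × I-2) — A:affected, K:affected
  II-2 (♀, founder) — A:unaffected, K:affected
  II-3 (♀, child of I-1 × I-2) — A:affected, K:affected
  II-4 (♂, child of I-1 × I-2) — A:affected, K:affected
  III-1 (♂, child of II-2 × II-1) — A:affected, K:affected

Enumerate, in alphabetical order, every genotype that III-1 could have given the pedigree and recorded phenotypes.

III-1 ∈ {Aa KK, Aa Kk}

A/I-1 aff ·: Aa|AA
A/I-2 aff ·: Aa|AA
A/II-1 aff I-1×I-2: Aa|AA
A/II-2 un ·: aa
A/II-3 aff I-1×I-2: Aa|AA
A/II-4 aff I-1×I-2: Aa|AA
A/III-1 aff II-2×II-1: Aa
⇒ A over [I-1,I-2,II-1,II-2,II-3,II-4,III-1]: 25 consistent
K/I-1 aff ·: Kk|KK
K/I-2 aff ·: Kk|KK
K/II-1 aff I-1×I-2: Kk|KK
K/II-2 aff ·: Kk|KK
K/II-3 aff I-1×I-2: Kk|KK
K/II-4 aff I-1×I-2: Kk|KK
K/III-1 aff II-2×II-1: Kk|KK
⇒ K over [I-1,I-2,II-1,II-2,II-3,II-4,III-1]: 87 consistent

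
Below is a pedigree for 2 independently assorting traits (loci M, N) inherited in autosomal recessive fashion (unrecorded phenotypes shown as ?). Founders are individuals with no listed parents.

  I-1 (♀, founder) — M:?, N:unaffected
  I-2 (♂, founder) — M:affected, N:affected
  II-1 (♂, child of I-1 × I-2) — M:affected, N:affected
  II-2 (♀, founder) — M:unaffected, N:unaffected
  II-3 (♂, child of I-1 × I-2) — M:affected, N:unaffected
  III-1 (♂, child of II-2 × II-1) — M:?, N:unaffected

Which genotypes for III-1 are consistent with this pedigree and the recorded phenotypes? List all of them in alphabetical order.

III-1 ∈ {Mm Nn, mm Nn}

M/I-1 ? ·: Mm|mm
M/I-2 aff ·: mm
M/II-1 aff I-1×I-2: mm
M/II-2 un ·: MM|Mm
M/II-3 aff I-1×I-2: mm
M/III-1 ? II-2×II-1: Mm|mm
⇒ M over [I-1,I-2,II-1,II-2,II-3,III-1]: 6 consistent
N/I-1 un ·: Nn
N/I-2 aff ·: nn
N/II-1 aff I-1×I-2: nn
N/II-2 un ·: NN|Nn
N/II-3 un I-1×I-2: Nn
N/III-1 un II-2×II-1: Nn
⇒ N over [I-1,I-2,II-1,II-2,II-3,III-1]: 2 consistent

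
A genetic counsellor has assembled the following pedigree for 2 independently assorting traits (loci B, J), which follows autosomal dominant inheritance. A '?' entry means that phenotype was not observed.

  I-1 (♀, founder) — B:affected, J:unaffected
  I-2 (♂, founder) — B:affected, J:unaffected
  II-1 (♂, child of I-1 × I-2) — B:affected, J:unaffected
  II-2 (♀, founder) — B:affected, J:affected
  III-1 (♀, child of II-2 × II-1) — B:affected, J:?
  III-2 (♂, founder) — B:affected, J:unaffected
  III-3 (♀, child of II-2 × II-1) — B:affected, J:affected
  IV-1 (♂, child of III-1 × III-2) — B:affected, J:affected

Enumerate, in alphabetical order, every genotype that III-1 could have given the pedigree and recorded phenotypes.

B/I-1 aff ·: Bb|BB
B/I-2 aff ·: Bb|BB
B/II-1 aff I-1×I-2: Bb|BB
B/II-2 aff ·: Bb|BB
B/III-1 aff II-2×II-1: Bb|BB
B/III-2 aff ·: Bb|BB
B/III-3 aff II-2×II-1: Bb|BB
B/IV-1 aff III-1×III-2: Bb|BB
⇒ B over [I-1,I-2,II-1,II-2,III-1,III-2,III-3,IV-1]: 152 consistent
J/I-1 un ·: jj
J/I-2 un ·: jj
J/II-1 un I-1×I-2: jj
J/II-2 aff ·: Jj|JJ
J/III-1 ? II-2×II-1: Jj
J/III-2 un ·: jj
J/III-3 aff II-2×II-1: Jj
J/IV-1 aff III-1×III-2: Jj
⇒ J over [I-1,I-2,II-1,II-2,III-1,III-2,III-3,IV-1]: 2 consistent

III-1 ∈ {BB Jj, Bb Jj}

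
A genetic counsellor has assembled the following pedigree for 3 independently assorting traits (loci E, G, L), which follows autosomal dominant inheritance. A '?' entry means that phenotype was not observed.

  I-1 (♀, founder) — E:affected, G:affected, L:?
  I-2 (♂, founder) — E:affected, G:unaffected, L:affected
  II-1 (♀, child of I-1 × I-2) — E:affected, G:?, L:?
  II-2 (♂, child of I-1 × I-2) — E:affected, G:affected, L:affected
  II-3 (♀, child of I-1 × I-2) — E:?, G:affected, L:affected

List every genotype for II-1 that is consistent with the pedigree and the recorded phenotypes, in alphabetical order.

E/I-1 aff ·: Ee|EE
E/I-2 aff ·: Ee|EE
E/II-1 aff I-1×I-2: Ee|EE
E/II-2 aff I-1×I-2: Ee|EE
E/II-3 ? I-1×I-2: ee|Ee|EE
⇒ E over [I-1,I-2,II-1,II-2,II-3]: 29 consistent
G/I-1 aff ·: Gg|GG
G/I-2 un ·: gg
G/II-1 ? I-1×I-2: gg|Gg
G/II-2 aff I-1×I-2: Gg
G/II-3 aff I-1×I-2: Gg
⇒ G over [I-1,I-2,II-1,II-2,II-3]: 3 consistent
L/I-1 ? ·: ll|Ll|LL
L/I-2 aff ·: Ll|LL
L/II-1 ? I-1×I-2: ll|Ll|LL
L/II-2 aff I-1×I-2: Ll|LL
L/II-3 aff I-1×I-2: Ll|LL
⇒ L over [I-1,I-2,II-1,II-2,II-3]: 32 consistent

II-1 ∈ {EE Gg LL, EE Gg Ll, EE Gg ll, EE gg LL, EE gg Ll, EE gg ll, Ee Gg LL, Ee Gg Ll, Ee Gg ll, Ee gg LL, Ee gg Ll, Ee gg ll}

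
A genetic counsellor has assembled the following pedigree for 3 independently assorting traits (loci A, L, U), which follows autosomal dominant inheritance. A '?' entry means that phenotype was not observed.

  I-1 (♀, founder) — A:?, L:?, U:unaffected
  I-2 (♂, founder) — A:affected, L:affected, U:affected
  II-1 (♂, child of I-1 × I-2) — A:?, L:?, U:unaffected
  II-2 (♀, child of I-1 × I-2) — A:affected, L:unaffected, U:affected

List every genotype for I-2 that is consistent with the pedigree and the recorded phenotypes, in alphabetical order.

A/I-1 ? ·: aa|Aa|AA
A/I-2 aff ·: Aa|AA
A/II-1 ? I-1×I-2: aa|Aa|AA
A/II-2 aff I-1×I-2: Aa|AA
⇒ A over [I-1,I-2,II-1,II-2]: 18 consistent
L/I-1 ? ·: ll|Ll
L/I-2 aff ·: Ll
L/II-1 ? I-1×I-2: ll|Ll|LL
L/II-2 un I-1×I-2: ll
⇒ L over [I-1,I-2,II-1,II-2]: 5 consistent
U/I-1 un ·: uu
U/I-2 aff ·: Uu
U/II-1 un I-1×I-2: uu
U/II-2 aff I-1×I-2: Uu
⇒ U over [I-1,I-2,II-1,II-2]: 1 consistent

I-2 ∈ {AA Ll Uu, Aa Ll Uu}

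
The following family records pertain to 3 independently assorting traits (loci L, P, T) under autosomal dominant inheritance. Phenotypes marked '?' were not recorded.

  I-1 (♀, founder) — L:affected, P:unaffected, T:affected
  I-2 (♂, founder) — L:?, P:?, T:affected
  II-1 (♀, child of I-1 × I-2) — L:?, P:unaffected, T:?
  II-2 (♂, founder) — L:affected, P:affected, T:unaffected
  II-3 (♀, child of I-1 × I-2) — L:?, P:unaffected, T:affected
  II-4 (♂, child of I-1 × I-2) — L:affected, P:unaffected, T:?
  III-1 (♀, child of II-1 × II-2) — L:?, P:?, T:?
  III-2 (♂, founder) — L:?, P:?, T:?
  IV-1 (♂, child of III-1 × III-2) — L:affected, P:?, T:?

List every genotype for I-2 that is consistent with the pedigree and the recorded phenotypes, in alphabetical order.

I-2 ∈ {LL Pp TT, LL Pp Tt, LL pp TT, LL pp Tt, Ll Pp TT, Ll Pp Tt, Ll pp TT, Ll pp Tt, ll Pp TT, ll Pp Tt, ll pp TT, ll pp Tt}

L/I-1 aff ·: Ll|LL
L/I-2 ? ·: ll|Ll|LL
L/II-1 ? I-1×I-2: ll|Ll|LL
L/II-2 aff ·: Ll|LL
L/II-3 ? I-1×I-2: ll|Ll|LL
L/II-4 aff I-1×I-2: Ll|LL
L/III-1 ? II-1×II-2: ll|Ll|LL
L/III-2 ? ·: ll|Ll|LL
L/IV-1 aff III-1×III-2: Ll|LL
⇒ L over [I-1,I-2,II-1,II-2,II-3,II-4,III-1,III-2,IV-1]: 631 consistent
P/I-1 un ·: pp
P/I-2 ? ·: pp|Pp
P/II-1 un I-1×I-2: pp
P/II-2 aff ·: Pp|PP
P/II-3 un I-1×I-2: pp
P/II-4 un I-1×I-2: pp
P/III-1 ? II-1×II-2: pp|Pp
P/III-2 ? ·: pp|Pp|PP
P/IV-1 ? III-1×III-2: pp|Pp|PP
⇒ P over [I-1,I-2,II-1,II-2,II-3,II-4,III-1,III-2,IV-1]: 36 consistent
T/I-1 aff ·: Tt|TT
T/I-2 aff ·: Tt|TT
T/II-1 ? I-1×I-2: tt|Tt|TT
T/II-2 un ·: tt
T/II-3 aff I-1×I-2: Tt|TT
T/II-4 ? I-1×I-2: tt|Tt|TT
T/III-1 ? II-1×II-2: tt|Tt
T/III-2 ? ·: tt|Tt|TT
T/IV-1 ? III-1×III-2: tt|Tt|TT
⇒ T over [I-1,I-2,II-1,II-2,II-3,II-4,III-1,III-2,IV-1]: 283 consistent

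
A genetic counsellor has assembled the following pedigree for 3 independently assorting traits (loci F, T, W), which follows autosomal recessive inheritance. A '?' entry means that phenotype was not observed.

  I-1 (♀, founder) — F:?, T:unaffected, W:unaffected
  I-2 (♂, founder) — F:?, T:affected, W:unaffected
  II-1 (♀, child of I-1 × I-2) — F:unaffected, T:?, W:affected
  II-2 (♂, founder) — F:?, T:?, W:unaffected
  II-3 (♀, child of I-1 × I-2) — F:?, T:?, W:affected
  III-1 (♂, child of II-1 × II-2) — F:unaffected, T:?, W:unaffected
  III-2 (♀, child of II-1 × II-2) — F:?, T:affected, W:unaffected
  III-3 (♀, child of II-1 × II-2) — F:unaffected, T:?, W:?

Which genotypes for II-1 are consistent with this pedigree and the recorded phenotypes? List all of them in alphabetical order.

II-1 ∈ {FF Tt ww, FF tt ww, Ff Tt ww, Ff tt ww}

F/I-1 ? ·: FF|Ff|ff
F/I-2 ? ·: FF|Ff|ff
F/II-1 un I-1×I-2: FF|Ff
F/II-2 ? ·: FF|Ff|ff
F/II-3 ? I-1×I-2: FF|Ff|ff
F/III-1 un II-1×II-2: FF|Ff
F/III-2 ? II-1×II-2: FF|Ff|ff
F/III-3 un II-1×II-2: FF|Ff
⇒ F over [I-1,I-2,II-1,II-2,II-3,III-1,III-2,III-3]: 366 consistent
T/I-1 un ·: TT|Tt
T/I-2 aff ·: tt
T/II-1 ? I-1×I-2: Tt|tt
T/II-2 ? ·: Tt|tt
T/II-3 ? I-1×I-2: Tt|tt
T/III-1 ? II-1×II-2: TT|Tt|tt
T/III-2 aff II-1×II-2: tt
T/III-3 ? II-1×II-2: TT|Tt|tt
⇒ T over [I-1,I-2,II-1,II-2,II-3,III-1,III-2,III-3]: 49 consistent
W/I-1 un ·: Ww
W/I-2 un ·: Ww
W/II-1 aff I-1×I-2: ww
W/II-2 un ·: WW|Ww
W/II-3 aff I-1×I-2: ww
W/III-1 un II-1×II-2: Ww
W/III-2 un II-1×II-2: Ww
W/III-3 ? II-1×II-2: Ww|ww
⇒ W over [I-1,I-2,II-1,II-2,II-3,III-1,III-2,III-3]: 3 consistent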